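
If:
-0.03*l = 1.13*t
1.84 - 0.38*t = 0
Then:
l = -182.39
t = 4.84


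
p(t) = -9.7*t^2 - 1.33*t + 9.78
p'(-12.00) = 231.47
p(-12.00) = -1371.06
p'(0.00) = -1.33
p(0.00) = 9.78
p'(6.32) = -123.94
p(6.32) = -386.07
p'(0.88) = -18.40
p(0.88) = 1.10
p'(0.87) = -18.21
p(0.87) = 1.28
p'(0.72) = -15.30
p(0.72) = 3.79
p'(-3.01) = 57.06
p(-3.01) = -74.10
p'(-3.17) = 60.17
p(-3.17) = -83.48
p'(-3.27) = 62.11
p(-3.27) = -89.59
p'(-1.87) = 34.95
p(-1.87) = -21.65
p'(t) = -19.4*t - 1.33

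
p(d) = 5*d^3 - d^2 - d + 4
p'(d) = 15*d^2 - 2*d - 1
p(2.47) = 70.78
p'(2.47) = 85.57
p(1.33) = 12.66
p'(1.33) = 22.87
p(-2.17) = -49.63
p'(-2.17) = 73.97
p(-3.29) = -181.59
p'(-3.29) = 167.94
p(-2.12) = -46.02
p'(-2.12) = 70.66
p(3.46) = 195.68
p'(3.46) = 171.65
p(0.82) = 5.26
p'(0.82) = 7.45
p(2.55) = 77.85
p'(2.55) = 91.44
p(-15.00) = -17081.00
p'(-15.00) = 3404.00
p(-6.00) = -1106.00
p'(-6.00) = 551.00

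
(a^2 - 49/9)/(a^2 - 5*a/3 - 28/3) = (a - 7/3)/(a - 4)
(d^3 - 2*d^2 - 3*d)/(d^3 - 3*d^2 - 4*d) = (d - 3)/(d - 4)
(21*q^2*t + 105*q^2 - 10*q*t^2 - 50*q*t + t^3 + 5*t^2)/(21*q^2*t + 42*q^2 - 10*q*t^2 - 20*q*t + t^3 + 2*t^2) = (t + 5)/(t + 2)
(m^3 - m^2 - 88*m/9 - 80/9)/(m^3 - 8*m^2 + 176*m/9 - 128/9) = (9*m^2 + 27*m + 20)/(9*m^2 - 36*m + 32)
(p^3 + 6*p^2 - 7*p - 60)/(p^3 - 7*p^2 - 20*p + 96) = (p + 5)/(p - 8)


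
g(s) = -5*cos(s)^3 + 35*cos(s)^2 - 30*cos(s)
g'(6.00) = 6.53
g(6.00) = -0.96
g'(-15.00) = -59.72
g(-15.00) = 45.18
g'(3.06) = 9.35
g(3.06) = 69.62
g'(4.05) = -62.08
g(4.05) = 32.85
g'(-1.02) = 2.15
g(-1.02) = -6.83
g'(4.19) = -59.50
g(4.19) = 24.30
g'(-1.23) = -7.80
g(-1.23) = -6.30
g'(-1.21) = -6.70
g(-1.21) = -6.45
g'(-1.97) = -54.80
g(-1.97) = 17.24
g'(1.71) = 39.61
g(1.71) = 4.85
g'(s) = 15*sin(s)*cos(s)^2 - 70*sin(s)*cos(s) + 30*sin(s)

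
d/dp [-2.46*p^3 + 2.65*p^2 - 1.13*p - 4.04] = -7.38*p^2 + 5.3*p - 1.13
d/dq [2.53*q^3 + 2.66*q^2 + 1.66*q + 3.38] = 7.59*q^2 + 5.32*q + 1.66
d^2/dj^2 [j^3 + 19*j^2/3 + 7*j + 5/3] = 6*j + 38/3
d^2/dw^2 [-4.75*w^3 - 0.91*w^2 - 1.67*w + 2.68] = -28.5*w - 1.82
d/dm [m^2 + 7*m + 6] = 2*m + 7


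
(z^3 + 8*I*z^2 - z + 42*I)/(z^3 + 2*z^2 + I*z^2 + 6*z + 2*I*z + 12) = (z + 7*I)/(z + 2)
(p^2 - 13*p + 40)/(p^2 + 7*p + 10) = (p^2 - 13*p + 40)/(p^2 + 7*p + 10)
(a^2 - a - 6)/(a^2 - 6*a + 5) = (a^2 - a - 6)/(a^2 - 6*a + 5)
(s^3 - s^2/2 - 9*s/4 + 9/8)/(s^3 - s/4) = (4*s^2 - 9)/(2*s*(2*s + 1))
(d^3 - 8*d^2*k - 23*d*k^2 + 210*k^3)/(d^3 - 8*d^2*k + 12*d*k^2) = (d^2 - 2*d*k - 35*k^2)/(d*(d - 2*k))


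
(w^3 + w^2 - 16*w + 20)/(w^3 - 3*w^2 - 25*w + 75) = (w^2 - 4*w + 4)/(w^2 - 8*w + 15)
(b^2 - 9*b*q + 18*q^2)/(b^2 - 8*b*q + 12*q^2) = (-b + 3*q)/(-b + 2*q)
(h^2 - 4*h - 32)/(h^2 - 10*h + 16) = (h + 4)/(h - 2)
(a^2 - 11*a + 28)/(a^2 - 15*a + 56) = (a - 4)/(a - 8)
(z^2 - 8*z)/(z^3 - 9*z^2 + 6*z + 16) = z/(z^2 - z - 2)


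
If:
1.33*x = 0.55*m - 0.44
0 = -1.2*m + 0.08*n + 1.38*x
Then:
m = 2.41818181818182*x + 0.8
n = 19.0227272727273*x + 12.0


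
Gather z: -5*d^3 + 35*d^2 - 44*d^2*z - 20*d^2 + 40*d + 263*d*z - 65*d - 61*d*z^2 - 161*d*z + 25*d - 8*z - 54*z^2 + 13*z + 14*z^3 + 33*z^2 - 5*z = -5*d^3 + 15*d^2 + 14*z^3 + z^2*(-61*d - 21) + z*(-44*d^2 + 102*d)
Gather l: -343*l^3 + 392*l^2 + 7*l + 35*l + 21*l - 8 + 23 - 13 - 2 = -343*l^3 + 392*l^2 + 63*l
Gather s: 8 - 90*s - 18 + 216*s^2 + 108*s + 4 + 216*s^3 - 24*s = 216*s^3 + 216*s^2 - 6*s - 6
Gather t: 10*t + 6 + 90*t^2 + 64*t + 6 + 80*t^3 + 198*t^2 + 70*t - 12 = 80*t^3 + 288*t^2 + 144*t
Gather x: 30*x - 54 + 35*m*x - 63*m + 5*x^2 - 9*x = -63*m + 5*x^2 + x*(35*m + 21) - 54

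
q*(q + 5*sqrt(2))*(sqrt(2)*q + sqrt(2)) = sqrt(2)*q^3 + sqrt(2)*q^2 + 10*q^2 + 10*q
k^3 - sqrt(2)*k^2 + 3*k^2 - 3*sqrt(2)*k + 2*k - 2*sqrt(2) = (k + 1)*(k + 2)*(k - sqrt(2))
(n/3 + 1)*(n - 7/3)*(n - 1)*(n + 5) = n^4/3 + 14*n^3/9 - 28*n^2/9 - 94*n/9 + 35/3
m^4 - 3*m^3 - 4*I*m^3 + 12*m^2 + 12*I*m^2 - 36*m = m*(m - 3)*(m - 6*I)*(m + 2*I)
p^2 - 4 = (p - 2)*(p + 2)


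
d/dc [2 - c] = -1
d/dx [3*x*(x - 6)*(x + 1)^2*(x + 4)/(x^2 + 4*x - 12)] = 3*(3*x^6 + 16*x^5 - 87*x^4 - 216*x^3 + 796*x^2 + 1200*x + 288)/(x^4 + 8*x^3 - 8*x^2 - 96*x + 144)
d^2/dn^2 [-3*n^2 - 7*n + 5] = -6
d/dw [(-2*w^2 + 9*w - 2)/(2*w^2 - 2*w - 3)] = (-14*w^2 + 20*w - 31)/(4*w^4 - 8*w^3 - 8*w^2 + 12*w + 9)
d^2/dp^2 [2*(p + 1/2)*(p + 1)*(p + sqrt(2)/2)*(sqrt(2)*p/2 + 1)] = 12*sqrt(2)*p^2 + 9*sqrt(2)*p + 18*p + 3*sqrt(2) + 9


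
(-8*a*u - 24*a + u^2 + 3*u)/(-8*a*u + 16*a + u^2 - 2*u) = (u + 3)/(u - 2)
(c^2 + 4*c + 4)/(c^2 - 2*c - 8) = (c + 2)/(c - 4)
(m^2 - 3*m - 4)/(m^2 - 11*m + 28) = (m + 1)/(m - 7)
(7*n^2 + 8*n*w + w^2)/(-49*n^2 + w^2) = (n + w)/(-7*n + w)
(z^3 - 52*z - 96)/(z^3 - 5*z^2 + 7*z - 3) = (z^3 - 52*z - 96)/(z^3 - 5*z^2 + 7*z - 3)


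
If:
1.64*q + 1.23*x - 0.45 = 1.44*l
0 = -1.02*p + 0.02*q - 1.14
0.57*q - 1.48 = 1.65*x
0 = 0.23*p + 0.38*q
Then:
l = -0.12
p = -1.10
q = 0.67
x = -0.67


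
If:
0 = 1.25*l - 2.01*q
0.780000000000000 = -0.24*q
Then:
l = -5.23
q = -3.25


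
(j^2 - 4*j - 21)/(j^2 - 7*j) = (j + 3)/j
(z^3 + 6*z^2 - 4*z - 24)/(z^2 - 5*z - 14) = (z^2 + 4*z - 12)/(z - 7)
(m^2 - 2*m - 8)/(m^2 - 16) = (m + 2)/(m + 4)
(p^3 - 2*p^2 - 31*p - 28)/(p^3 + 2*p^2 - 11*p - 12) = (p - 7)/(p - 3)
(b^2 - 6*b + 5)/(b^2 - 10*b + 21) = (b^2 - 6*b + 5)/(b^2 - 10*b + 21)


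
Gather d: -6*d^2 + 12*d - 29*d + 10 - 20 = -6*d^2 - 17*d - 10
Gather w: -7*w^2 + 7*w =-7*w^2 + 7*w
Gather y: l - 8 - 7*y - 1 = l - 7*y - 9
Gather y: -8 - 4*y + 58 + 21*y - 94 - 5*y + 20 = 12*y - 24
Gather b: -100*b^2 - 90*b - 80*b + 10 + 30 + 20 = -100*b^2 - 170*b + 60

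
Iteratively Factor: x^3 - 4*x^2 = (x)*(x^2 - 4*x) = x^2*(x - 4)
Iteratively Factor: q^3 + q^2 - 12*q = (q - 3)*(q^2 + 4*q) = q*(q - 3)*(q + 4)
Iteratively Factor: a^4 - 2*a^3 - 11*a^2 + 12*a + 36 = (a - 3)*(a^3 + a^2 - 8*a - 12) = (a - 3)*(a + 2)*(a^2 - a - 6) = (a - 3)*(a + 2)^2*(a - 3)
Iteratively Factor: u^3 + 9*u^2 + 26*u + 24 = (u + 2)*(u^2 + 7*u + 12) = (u + 2)*(u + 3)*(u + 4)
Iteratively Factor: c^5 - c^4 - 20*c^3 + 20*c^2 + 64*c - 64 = (c + 4)*(c^4 - 5*c^3 + 20*c - 16) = (c - 1)*(c + 4)*(c^3 - 4*c^2 - 4*c + 16) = (c - 1)*(c + 2)*(c + 4)*(c^2 - 6*c + 8) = (c - 2)*(c - 1)*(c + 2)*(c + 4)*(c - 4)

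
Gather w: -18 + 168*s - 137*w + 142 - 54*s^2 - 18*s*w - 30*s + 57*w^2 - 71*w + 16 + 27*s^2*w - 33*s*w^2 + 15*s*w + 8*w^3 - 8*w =-54*s^2 + 138*s + 8*w^3 + w^2*(57 - 33*s) + w*(27*s^2 - 3*s - 216) + 140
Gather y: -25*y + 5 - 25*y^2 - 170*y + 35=-25*y^2 - 195*y + 40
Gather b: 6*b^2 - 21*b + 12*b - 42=6*b^2 - 9*b - 42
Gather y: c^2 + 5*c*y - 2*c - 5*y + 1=c^2 - 2*c + y*(5*c - 5) + 1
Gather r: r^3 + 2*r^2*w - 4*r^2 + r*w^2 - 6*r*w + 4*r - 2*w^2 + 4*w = r^3 + r^2*(2*w - 4) + r*(w^2 - 6*w + 4) - 2*w^2 + 4*w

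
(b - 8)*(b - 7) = b^2 - 15*b + 56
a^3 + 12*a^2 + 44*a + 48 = (a + 2)*(a + 4)*(a + 6)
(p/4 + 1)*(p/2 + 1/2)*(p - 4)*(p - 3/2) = p^4/8 - p^3/16 - 35*p^2/16 + p + 3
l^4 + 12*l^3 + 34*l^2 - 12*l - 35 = (l - 1)*(l + 1)*(l + 5)*(l + 7)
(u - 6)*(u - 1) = u^2 - 7*u + 6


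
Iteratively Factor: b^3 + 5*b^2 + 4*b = (b + 1)*(b^2 + 4*b) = (b + 1)*(b + 4)*(b)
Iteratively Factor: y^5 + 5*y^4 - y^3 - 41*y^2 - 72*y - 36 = (y - 3)*(y^4 + 8*y^3 + 23*y^2 + 28*y + 12) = (y - 3)*(y + 2)*(y^3 + 6*y^2 + 11*y + 6) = (y - 3)*(y + 1)*(y + 2)*(y^2 + 5*y + 6) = (y - 3)*(y + 1)*(y + 2)^2*(y + 3)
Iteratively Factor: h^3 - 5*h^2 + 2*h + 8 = (h + 1)*(h^2 - 6*h + 8) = (h - 4)*(h + 1)*(h - 2)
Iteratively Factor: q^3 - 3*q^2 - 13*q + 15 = (q - 1)*(q^2 - 2*q - 15) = (q - 5)*(q - 1)*(q + 3)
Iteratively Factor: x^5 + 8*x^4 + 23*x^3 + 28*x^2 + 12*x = (x)*(x^4 + 8*x^3 + 23*x^2 + 28*x + 12) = x*(x + 2)*(x^3 + 6*x^2 + 11*x + 6) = x*(x + 1)*(x + 2)*(x^2 + 5*x + 6) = x*(x + 1)*(x + 2)*(x + 3)*(x + 2)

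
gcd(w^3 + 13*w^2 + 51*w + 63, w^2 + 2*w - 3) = w + 3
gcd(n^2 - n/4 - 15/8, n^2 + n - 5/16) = n + 5/4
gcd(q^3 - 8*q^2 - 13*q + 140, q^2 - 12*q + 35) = q^2 - 12*q + 35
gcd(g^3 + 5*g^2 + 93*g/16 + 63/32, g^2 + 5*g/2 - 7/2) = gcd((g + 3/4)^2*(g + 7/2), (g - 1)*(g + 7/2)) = g + 7/2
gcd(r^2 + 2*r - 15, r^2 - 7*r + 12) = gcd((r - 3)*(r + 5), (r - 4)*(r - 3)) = r - 3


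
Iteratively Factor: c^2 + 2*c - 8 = (c - 2)*(c + 4)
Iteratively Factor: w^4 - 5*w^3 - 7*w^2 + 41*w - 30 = (w + 3)*(w^3 - 8*w^2 + 17*w - 10) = (w - 2)*(w + 3)*(w^2 - 6*w + 5) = (w - 5)*(w - 2)*(w + 3)*(w - 1)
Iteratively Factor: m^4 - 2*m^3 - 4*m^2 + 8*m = (m - 2)*(m^3 - 4*m) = m*(m - 2)*(m^2 - 4) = m*(m - 2)^2*(m + 2)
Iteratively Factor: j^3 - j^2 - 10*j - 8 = (j + 1)*(j^2 - 2*j - 8) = (j + 1)*(j + 2)*(j - 4)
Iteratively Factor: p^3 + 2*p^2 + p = (p)*(p^2 + 2*p + 1) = p*(p + 1)*(p + 1)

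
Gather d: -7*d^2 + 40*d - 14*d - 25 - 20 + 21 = -7*d^2 + 26*d - 24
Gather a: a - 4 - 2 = a - 6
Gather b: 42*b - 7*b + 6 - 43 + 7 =35*b - 30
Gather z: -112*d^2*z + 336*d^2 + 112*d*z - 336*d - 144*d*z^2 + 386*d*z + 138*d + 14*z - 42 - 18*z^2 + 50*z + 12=336*d^2 - 198*d + z^2*(-144*d - 18) + z*(-112*d^2 + 498*d + 64) - 30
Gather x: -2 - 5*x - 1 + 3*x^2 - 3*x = 3*x^2 - 8*x - 3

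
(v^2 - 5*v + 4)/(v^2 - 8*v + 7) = (v - 4)/(v - 7)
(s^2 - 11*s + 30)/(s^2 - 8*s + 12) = (s - 5)/(s - 2)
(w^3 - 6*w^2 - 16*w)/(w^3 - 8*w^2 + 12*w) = (w^2 - 6*w - 16)/(w^2 - 8*w + 12)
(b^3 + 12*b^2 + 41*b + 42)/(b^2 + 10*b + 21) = b + 2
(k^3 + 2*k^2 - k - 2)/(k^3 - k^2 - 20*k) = (-k^3 - 2*k^2 + k + 2)/(k*(-k^2 + k + 20))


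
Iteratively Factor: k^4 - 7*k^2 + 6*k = (k - 1)*(k^3 + k^2 - 6*k) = (k - 2)*(k - 1)*(k^2 + 3*k) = k*(k - 2)*(k - 1)*(k + 3)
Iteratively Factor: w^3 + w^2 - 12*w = (w - 3)*(w^2 + 4*w) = w*(w - 3)*(w + 4)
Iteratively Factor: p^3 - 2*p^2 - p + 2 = (p + 1)*(p^2 - 3*p + 2) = (p - 2)*(p + 1)*(p - 1)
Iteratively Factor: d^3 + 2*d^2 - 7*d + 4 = (d - 1)*(d^2 + 3*d - 4) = (d - 1)^2*(d + 4)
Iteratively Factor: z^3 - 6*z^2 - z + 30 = (z - 3)*(z^2 - 3*z - 10) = (z - 5)*(z - 3)*(z + 2)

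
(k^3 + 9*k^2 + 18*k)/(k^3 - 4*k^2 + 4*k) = (k^2 + 9*k + 18)/(k^2 - 4*k + 4)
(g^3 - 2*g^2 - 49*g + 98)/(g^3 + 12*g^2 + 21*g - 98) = (g - 7)/(g + 7)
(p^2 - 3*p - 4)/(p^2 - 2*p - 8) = (p + 1)/(p + 2)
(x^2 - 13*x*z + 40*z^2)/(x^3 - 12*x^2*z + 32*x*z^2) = (x - 5*z)/(x*(x - 4*z))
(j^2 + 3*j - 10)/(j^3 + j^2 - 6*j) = (j + 5)/(j*(j + 3))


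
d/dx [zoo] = 0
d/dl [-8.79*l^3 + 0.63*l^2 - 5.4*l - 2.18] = -26.37*l^2 + 1.26*l - 5.4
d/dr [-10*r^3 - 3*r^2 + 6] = 6*r*(-5*r - 1)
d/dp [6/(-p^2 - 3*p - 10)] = 6*(2*p + 3)/(p^2 + 3*p + 10)^2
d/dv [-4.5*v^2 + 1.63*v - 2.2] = 1.63 - 9.0*v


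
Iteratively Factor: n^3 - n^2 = (n)*(n^2 - n) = n^2*(n - 1)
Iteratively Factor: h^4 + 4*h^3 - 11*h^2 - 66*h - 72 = (h + 3)*(h^3 + h^2 - 14*h - 24) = (h + 3)^2*(h^2 - 2*h - 8) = (h - 4)*(h + 3)^2*(h + 2)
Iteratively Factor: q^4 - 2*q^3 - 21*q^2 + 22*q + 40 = (q - 2)*(q^3 - 21*q - 20) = (q - 2)*(q + 1)*(q^2 - q - 20) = (q - 5)*(q - 2)*(q + 1)*(q + 4)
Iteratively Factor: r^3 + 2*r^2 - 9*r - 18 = (r - 3)*(r^2 + 5*r + 6) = (r - 3)*(r + 3)*(r + 2)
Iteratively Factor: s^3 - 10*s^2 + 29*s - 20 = (s - 5)*(s^2 - 5*s + 4) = (s - 5)*(s - 1)*(s - 4)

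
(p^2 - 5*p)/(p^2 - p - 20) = p/(p + 4)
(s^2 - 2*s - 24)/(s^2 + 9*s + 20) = (s - 6)/(s + 5)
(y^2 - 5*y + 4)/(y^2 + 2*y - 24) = (y - 1)/(y + 6)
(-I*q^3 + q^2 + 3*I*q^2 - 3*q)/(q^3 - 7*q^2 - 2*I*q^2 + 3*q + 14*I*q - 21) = I*q*(3 - q)/(q^2 - q*(7 + 3*I) + 21*I)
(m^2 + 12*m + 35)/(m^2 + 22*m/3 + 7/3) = 3*(m + 5)/(3*m + 1)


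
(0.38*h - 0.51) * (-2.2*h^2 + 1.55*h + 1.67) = -0.836*h^3 + 1.711*h^2 - 0.1559*h - 0.8517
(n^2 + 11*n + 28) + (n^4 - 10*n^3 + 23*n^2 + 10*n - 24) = n^4 - 10*n^3 + 24*n^2 + 21*n + 4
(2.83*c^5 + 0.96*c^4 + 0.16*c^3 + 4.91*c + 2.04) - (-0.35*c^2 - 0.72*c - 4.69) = 2.83*c^5 + 0.96*c^4 + 0.16*c^3 + 0.35*c^2 + 5.63*c + 6.73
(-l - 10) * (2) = -2*l - 20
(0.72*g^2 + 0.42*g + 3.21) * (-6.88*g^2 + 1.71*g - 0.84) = -4.9536*g^4 - 1.6584*g^3 - 21.9714*g^2 + 5.1363*g - 2.6964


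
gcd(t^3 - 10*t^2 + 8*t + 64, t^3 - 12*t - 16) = t^2 - 2*t - 8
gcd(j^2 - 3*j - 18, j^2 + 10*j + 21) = j + 3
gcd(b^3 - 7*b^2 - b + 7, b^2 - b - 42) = b - 7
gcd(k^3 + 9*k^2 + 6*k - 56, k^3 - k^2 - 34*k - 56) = k + 4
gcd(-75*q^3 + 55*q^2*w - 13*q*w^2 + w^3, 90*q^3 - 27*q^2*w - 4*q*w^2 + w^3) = 3*q - w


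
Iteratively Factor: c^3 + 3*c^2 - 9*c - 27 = (c + 3)*(c^2 - 9) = (c + 3)^2*(c - 3)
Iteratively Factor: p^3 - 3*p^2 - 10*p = (p + 2)*(p^2 - 5*p) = (p - 5)*(p + 2)*(p)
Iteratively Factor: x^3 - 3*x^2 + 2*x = (x - 1)*(x^2 - 2*x) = (x - 2)*(x - 1)*(x)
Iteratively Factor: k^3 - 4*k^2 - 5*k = (k + 1)*(k^2 - 5*k) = (k - 5)*(k + 1)*(k)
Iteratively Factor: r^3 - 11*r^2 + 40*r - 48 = (r - 4)*(r^2 - 7*r + 12) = (r - 4)*(r - 3)*(r - 4)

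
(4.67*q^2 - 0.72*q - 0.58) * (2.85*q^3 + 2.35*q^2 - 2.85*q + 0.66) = 13.3095*q^5 + 8.9225*q^4 - 16.6545*q^3 + 3.7712*q^2 + 1.1778*q - 0.3828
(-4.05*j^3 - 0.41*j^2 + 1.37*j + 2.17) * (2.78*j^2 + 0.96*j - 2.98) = -11.259*j^5 - 5.0278*j^4 + 15.484*j^3 + 8.5696*j^2 - 1.9994*j - 6.4666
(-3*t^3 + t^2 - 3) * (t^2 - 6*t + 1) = -3*t^5 + 19*t^4 - 9*t^3 - 2*t^2 + 18*t - 3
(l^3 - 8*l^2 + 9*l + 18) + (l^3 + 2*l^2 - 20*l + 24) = 2*l^3 - 6*l^2 - 11*l + 42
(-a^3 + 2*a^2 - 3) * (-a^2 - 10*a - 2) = a^5 + 8*a^4 - 18*a^3 - a^2 + 30*a + 6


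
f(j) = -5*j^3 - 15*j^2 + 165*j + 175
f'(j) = -15*j^2 - 30*j + 165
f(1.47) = 369.25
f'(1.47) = 88.49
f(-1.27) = -48.50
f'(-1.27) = 178.91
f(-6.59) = -132.82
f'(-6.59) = -288.72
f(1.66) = 384.69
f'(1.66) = 73.87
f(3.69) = 328.39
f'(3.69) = -149.94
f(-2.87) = -303.90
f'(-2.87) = 127.55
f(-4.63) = -414.24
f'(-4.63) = -17.65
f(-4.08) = -408.31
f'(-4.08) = 37.70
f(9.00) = -3200.00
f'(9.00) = -1320.00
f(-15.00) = 11200.00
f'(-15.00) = -2760.00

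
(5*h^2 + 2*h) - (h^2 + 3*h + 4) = 4*h^2 - h - 4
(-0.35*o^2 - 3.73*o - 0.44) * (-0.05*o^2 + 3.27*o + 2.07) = 0.0175*o^4 - 0.958*o^3 - 12.8996*o^2 - 9.1599*o - 0.9108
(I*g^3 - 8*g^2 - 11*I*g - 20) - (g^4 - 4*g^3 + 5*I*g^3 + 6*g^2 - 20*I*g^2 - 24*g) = -g^4 + 4*g^3 - 4*I*g^3 - 14*g^2 + 20*I*g^2 + 24*g - 11*I*g - 20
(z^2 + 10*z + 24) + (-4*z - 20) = z^2 + 6*z + 4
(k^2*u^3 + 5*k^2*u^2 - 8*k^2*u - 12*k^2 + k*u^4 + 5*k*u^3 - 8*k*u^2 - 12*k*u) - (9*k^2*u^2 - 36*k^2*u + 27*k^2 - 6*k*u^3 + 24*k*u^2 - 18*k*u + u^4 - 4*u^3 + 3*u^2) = k^2*u^3 - 4*k^2*u^2 + 28*k^2*u - 39*k^2 + k*u^4 + 11*k*u^3 - 32*k*u^2 + 6*k*u - u^4 + 4*u^3 - 3*u^2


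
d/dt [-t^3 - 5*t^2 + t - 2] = -3*t^2 - 10*t + 1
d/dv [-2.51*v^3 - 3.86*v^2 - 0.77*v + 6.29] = -7.53*v^2 - 7.72*v - 0.77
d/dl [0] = 0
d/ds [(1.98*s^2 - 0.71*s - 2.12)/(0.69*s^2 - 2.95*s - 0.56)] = (-5.3511*s^2 + 0.708*s - 5.8564)/(0.4761*s^4 - 4.071*s^3 + 7.9297*s^2 + 3.304*s + 0.3136)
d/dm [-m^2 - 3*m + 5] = -2*m - 3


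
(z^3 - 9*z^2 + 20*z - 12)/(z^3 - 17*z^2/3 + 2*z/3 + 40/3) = 3*(z^2 - 7*z + 6)/(3*z^2 - 11*z - 20)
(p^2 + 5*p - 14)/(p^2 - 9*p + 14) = (p + 7)/(p - 7)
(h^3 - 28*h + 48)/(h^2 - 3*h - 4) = (h^2 + 4*h - 12)/(h + 1)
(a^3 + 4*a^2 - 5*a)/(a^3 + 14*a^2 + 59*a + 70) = a*(a - 1)/(a^2 + 9*a + 14)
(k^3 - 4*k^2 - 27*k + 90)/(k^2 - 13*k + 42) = (k^2 + 2*k - 15)/(k - 7)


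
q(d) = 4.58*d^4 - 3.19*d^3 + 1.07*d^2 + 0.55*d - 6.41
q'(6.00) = 3625.99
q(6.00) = 5282.05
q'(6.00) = 3625.99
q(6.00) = 5282.05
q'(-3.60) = -985.92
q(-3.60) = 923.57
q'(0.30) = 0.83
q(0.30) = -6.20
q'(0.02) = 0.59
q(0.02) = -6.40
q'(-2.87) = -517.50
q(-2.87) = 386.97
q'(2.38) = 198.41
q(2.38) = 104.91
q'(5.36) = 2558.19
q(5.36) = 3316.33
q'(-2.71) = -440.15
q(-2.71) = 310.47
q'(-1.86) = -154.43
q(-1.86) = 71.61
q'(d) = 18.32*d^3 - 9.57*d^2 + 2.14*d + 0.55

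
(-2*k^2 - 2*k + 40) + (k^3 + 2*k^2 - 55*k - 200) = k^3 - 57*k - 160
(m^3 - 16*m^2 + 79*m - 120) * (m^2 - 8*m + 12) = m^5 - 24*m^4 + 219*m^3 - 944*m^2 + 1908*m - 1440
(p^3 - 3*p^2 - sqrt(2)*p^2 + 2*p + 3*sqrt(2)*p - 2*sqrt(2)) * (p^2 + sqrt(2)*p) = p^5 - 3*p^4 + 6*p^2 - 4*p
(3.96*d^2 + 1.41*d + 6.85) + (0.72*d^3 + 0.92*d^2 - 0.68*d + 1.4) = 0.72*d^3 + 4.88*d^2 + 0.73*d + 8.25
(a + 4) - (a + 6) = -2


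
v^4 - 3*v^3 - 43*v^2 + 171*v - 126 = (v - 6)*(v - 3)*(v - 1)*(v + 7)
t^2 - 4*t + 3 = (t - 3)*(t - 1)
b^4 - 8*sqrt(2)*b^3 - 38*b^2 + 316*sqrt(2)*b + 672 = (b - 7*sqrt(2))*(b - 6*sqrt(2))*(b + sqrt(2))*(b + 4*sqrt(2))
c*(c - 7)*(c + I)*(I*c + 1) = I*c^4 - 7*I*c^3 + I*c^2 - 7*I*c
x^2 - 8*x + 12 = (x - 6)*(x - 2)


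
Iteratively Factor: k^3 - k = (k)*(k^2 - 1) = k*(k + 1)*(k - 1)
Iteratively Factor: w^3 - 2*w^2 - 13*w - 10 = (w + 1)*(w^2 - 3*w - 10) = (w - 5)*(w + 1)*(w + 2)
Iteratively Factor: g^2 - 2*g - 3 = (g + 1)*(g - 3)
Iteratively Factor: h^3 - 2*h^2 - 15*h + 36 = (h - 3)*(h^2 + h - 12) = (h - 3)^2*(h + 4)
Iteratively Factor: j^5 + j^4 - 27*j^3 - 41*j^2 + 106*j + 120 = (j - 5)*(j^4 + 6*j^3 + 3*j^2 - 26*j - 24) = (j - 5)*(j + 1)*(j^3 + 5*j^2 - 2*j - 24) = (j - 5)*(j + 1)*(j + 3)*(j^2 + 2*j - 8) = (j - 5)*(j - 2)*(j + 1)*(j + 3)*(j + 4)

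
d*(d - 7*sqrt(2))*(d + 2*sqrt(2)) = d^3 - 5*sqrt(2)*d^2 - 28*d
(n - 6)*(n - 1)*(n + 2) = n^3 - 5*n^2 - 8*n + 12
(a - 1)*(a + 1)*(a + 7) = a^3 + 7*a^2 - a - 7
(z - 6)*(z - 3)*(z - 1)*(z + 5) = z^4 - 5*z^3 - 23*z^2 + 117*z - 90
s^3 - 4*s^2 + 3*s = s*(s - 3)*(s - 1)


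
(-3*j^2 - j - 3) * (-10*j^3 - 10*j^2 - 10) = 30*j^5 + 40*j^4 + 40*j^3 + 60*j^2 + 10*j + 30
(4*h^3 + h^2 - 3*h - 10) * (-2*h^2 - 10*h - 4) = -8*h^5 - 42*h^4 - 20*h^3 + 46*h^2 + 112*h + 40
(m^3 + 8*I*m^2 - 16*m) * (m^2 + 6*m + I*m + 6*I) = m^5 + 6*m^4 + 9*I*m^4 - 24*m^3 + 54*I*m^3 - 144*m^2 - 16*I*m^2 - 96*I*m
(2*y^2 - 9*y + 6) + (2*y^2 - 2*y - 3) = 4*y^2 - 11*y + 3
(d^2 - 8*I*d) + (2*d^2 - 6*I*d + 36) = 3*d^2 - 14*I*d + 36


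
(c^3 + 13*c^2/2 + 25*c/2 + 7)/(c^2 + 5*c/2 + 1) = (2*c^2 + 9*c + 7)/(2*c + 1)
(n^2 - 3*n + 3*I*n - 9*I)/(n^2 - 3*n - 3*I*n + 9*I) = (n + 3*I)/(n - 3*I)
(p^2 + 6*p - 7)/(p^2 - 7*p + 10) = (p^2 + 6*p - 7)/(p^2 - 7*p + 10)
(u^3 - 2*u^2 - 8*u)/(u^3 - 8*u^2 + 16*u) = (u + 2)/(u - 4)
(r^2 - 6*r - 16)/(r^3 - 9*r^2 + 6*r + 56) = (r - 8)/(r^2 - 11*r + 28)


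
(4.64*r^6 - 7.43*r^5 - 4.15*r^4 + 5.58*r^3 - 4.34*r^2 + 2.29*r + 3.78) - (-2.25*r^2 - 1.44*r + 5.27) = 4.64*r^6 - 7.43*r^5 - 4.15*r^4 + 5.58*r^3 - 2.09*r^2 + 3.73*r - 1.49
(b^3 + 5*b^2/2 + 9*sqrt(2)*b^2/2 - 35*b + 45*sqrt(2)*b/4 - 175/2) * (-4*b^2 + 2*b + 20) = -4*b^5 - 18*sqrt(2)*b^4 - 8*b^4 - 36*sqrt(2)*b^3 + 165*b^3 + 225*sqrt(2)*b^2/2 + 330*b^2 - 875*b + 225*sqrt(2)*b - 1750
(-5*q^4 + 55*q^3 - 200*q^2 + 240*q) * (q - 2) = -5*q^5 + 65*q^4 - 310*q^3 + 640*q^2 - 480*q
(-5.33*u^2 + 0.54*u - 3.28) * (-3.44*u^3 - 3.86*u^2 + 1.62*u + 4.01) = 18.3352*u^5 + 18.7162*u^4 + 0.564199999999998*u^3 - 7.8377*u^2 - 3.1482*u - 13.1528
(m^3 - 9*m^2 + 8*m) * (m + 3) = m^4 - 6*m^3 - 19*m^2 + 24*m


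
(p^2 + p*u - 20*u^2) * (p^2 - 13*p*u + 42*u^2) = p^4 - 12*p^3*u + 9*p^2*u^2 + 302*p*u^3 - 840*u^4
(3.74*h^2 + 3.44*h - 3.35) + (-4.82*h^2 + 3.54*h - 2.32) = -1.08*h^2 + 6.98*h - 5.67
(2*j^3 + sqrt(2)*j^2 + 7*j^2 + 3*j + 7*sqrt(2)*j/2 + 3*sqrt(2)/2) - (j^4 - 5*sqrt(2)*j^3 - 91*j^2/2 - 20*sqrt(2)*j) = -j^4 + 2*j^3 + 5*sqrt(2)*j^3 + sqrt(2)*j^2 + 105*j^2/2 + 3*j + 47*sqrt(2)*j/2 + 3*sqrt(2)/2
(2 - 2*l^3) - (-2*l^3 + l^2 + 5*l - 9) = -l^2 - 5*l + 11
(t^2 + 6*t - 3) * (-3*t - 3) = -3*t^3 - 21*t^2 - 9*t + 9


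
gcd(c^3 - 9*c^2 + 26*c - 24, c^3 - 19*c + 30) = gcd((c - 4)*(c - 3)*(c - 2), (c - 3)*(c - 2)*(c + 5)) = c^2 - 5*c + 6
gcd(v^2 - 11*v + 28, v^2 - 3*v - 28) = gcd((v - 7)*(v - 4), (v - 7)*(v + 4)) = v - 7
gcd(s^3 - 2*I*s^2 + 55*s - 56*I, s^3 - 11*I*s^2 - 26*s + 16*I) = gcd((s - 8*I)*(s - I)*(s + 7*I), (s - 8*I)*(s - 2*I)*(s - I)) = s^2 - 9*I*s - 8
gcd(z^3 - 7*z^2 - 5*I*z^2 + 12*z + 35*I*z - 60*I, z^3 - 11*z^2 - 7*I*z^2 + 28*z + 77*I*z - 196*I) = z - 4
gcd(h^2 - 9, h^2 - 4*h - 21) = h + 3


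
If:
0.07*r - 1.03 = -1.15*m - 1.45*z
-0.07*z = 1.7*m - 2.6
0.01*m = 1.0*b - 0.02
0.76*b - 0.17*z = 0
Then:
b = 0.04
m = 1.52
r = -13.57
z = 0.16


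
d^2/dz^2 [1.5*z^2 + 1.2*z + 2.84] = 3.00000000000000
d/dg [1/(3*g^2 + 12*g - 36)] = 2*(-g - 2)/(3*(g^2 + 4*g - 12)^2)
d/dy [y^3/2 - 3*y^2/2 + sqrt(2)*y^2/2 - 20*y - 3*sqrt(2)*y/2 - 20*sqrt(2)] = 3*y^2/2 - 3*y + sqrt(2)*y - 20 - 3*sqrt(2)/2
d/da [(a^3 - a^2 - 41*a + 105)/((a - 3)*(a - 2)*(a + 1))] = 3*(-a^2 + 22*a - 13)/(a^4 - 2*a^3 - 3*a^2 + 4*a + 4)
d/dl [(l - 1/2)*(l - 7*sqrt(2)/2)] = 2*l - 7*sqrt(2)/2 - 1/2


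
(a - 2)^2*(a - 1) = a^3 - 5*a^2 + 8*a - 4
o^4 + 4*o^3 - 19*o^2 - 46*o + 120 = (o - 3)*(o - 2)*(o + 4)*(o + 5)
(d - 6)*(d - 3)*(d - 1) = d^3 - 10*d^2 + 27*d - 18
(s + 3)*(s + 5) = s^2 + 8*s + 15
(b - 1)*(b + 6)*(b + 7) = b^3 + 12*b^2 + 29*b - 42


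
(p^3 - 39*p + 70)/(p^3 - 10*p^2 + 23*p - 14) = (p^2 + 2*p - 35)/(p^2 - 8*p + 7)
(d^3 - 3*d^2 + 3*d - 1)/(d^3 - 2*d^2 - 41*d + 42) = (d^2 - 2*d + 1)/(d^2 - d - 42)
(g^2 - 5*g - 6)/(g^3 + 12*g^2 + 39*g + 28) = (g - 6)/(g^2 + 11*g + 28)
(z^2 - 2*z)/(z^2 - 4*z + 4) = z/(z - 2)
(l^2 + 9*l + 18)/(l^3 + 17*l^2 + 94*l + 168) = (l + 3)/(l^2 + 11*l + 28)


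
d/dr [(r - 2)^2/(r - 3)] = (r^2 - 6*r + 8)/(r^2 - 6*r + 9)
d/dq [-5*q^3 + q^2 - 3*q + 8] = -15*q^2 + 2*q - 3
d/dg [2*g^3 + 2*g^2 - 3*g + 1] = 6*g^2 + 4*g - 3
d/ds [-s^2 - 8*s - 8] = -2*s - 8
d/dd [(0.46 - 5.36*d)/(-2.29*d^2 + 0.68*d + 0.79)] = (-12.2744*d^2 + 2.1068*d - 4.5472)/(5.2441*d^4 - 3.1144*d^3 - 3.1558*d^2 + 1.0744*d + 0.6241)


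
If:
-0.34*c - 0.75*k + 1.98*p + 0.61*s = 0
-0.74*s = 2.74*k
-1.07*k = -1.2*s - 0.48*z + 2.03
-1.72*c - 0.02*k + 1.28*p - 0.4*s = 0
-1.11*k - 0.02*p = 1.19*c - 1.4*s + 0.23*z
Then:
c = -0.19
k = -0.08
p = -0.16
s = 0.31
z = 3.27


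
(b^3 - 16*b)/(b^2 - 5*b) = (b^2 - 16)/(b - 5)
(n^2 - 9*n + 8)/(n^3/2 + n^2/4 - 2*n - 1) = 4*(n^2 - 9*n + 8)/(2*n^3 + n^2 - 8*n - 4)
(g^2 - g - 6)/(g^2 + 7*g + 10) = (g - 3)/(g + 5)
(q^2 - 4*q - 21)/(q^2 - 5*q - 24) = (q - 7)/(q - 8)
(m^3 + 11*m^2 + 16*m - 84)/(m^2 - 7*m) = (m^3 + 11*m^2 + 16*m - 84)/(m*(m - 7))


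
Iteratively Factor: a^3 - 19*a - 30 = (a - 5)*(a^2 + 5*a + 6) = (a - 5)*(a + 3)*(a + 2)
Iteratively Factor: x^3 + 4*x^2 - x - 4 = (x + 4)*(x^2 - 1) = (x - 1)*(x + 4)*(x + 1)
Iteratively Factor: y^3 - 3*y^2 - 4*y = (y + 1)*(y^2 - 4*y) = (y - 4)*(y + 1)*(y)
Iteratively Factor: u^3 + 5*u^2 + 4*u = (u + 1)*(u^2 + 4*u) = u*(u + 1)*(u + 4)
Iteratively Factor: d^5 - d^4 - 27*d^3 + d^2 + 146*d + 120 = (d + 4)*(d^4 - 5*d^3 - 7*d^2 + 29*d + 30) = (d - 3)*(d + 4)*(d^3 - 2*d^2 - 13*d - 10) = (d - 3)*(d + 2)*(d + 4)*(d^2 - 4*d - 5) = (d - 3)*(d + 1)*(d + 2)*(d + 4)*(d - 5)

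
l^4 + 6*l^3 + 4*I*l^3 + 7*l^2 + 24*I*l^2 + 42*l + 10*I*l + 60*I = (l + 6)*(l - 2*I)*(l + I)*(l + 5*I)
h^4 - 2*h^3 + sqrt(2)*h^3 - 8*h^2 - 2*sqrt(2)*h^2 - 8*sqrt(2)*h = h*(h - 4)*(h + 2)*(h + sqrt(2))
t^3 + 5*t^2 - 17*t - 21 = (t - 3)*(t + 1)*(t + 7)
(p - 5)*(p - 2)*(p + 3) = p^3 - 4*p^2 - 11*p + 30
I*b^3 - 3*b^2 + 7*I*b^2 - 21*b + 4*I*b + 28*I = (b + 7)*(b + 4*I)*(I*b + 1)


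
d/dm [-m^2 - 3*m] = -2*m - 3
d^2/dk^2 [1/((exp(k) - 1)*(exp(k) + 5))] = 4*(exp(3*k) + 3*exp(2*k) + 9*exp(k) + 5)*exp(k)/(exp(6*k) + 12*exp(5*k) + 33*exp(4*k) - 56*exp(3*k) - 165*exp(2*k) + 300*exp(k) - 125)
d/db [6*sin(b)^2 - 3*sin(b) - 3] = 3*(4*sin(b) - 1)*cos(b)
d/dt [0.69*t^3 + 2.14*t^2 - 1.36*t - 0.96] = 2.07*t^2 + 4.28*t - 1.36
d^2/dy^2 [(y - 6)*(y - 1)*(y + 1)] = 6*y - 12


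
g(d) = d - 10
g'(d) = 1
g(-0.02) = -10.02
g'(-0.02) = 1.00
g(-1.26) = -11.26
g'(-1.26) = 1.00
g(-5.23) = -15.23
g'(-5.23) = 1.00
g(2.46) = -7.54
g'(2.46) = 1.00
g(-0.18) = -10.18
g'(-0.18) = 1.00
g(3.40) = -6.60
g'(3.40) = 1.00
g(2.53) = -7.47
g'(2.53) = 1.00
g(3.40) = -6.60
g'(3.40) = 1.00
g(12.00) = 2.00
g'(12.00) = 1.00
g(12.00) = 2.00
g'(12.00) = 1.00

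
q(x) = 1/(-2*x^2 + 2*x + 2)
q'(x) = (4*x - 2)/(-2*x^2 + 2*x + 2)^2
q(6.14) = -0.02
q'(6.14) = 0.01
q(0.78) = 0.43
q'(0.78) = 0.20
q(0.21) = 0.43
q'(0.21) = -0.21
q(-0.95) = -0.59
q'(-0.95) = -2.00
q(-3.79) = -0.03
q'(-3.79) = -0.01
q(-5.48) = -0.01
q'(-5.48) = -0.01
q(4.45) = -0.03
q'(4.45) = 0.02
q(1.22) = 0.68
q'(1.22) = 1.35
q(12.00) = 0.00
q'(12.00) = 0.00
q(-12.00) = 0.00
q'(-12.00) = 0.00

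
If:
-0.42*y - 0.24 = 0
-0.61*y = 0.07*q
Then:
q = 4.98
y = -0.57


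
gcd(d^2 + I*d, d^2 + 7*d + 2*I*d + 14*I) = 1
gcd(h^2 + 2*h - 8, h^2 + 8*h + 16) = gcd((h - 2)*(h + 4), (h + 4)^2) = h + 4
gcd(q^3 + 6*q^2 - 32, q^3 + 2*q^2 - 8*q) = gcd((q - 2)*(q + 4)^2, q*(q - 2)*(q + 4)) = q^2 + 2*q - 8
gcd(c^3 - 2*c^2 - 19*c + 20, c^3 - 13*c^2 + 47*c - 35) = c^2 - 6*c + 5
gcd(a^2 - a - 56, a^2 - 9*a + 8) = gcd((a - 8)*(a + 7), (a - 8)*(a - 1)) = a - 8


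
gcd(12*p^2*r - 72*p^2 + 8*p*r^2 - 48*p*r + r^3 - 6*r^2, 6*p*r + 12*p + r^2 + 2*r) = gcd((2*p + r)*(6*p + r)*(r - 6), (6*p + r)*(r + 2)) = 6*p + r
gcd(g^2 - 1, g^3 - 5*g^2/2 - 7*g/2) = g + 1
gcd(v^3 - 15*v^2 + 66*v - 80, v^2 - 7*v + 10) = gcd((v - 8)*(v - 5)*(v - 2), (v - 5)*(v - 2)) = v^2 - 7*v + 10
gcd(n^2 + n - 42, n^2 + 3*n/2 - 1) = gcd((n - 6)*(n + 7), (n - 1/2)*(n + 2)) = 1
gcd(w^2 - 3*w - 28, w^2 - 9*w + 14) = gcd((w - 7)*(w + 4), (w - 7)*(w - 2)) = w - 7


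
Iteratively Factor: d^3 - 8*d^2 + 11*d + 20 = (d - 5)*(d^2 - 3*d - 4) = (d - 5)*(d + 1)*(d - 4)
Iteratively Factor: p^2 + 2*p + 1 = (p + 1)*(p + 1)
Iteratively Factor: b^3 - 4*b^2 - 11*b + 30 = (b - 5)*(b^2 + b - 6) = (b - 5)*(b + 3)*(b - 2)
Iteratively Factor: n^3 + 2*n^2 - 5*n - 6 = (n + 3)*(n^2 - n - 2) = (n - 2)*(n + 3)*(n + 1)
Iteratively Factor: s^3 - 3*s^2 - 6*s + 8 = (s - 1)*(s^2 - 2*s - 8) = (s - 1)*(s + 2)*(s - 4)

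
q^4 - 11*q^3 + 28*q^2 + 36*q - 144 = (q - 6)*(q - 4)*(q - 3)*(q + 2)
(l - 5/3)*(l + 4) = l^2 + 7*l/3 - 20/3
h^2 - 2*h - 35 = (h - 7)*(h + 5)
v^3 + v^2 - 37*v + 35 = (v - 5)*(v - 1)*(v + 7)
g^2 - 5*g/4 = g*(g - 5/4)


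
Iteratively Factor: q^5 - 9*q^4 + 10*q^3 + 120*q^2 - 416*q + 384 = (q + 4)*(q^4 - 13*q^3 + 62*q^2 - 128*q + 96) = (q - 3)*(q + 4)*(q^3 - 10*q^2 + 32*q - 32) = (q - 4)*(q - 3)*(q + 4)*(q^2 - 6*q + 8) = (q - 4)^2*(q - 3)*(q + 4)*(q - 2)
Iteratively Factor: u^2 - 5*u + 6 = (u - 2)*(u - 3)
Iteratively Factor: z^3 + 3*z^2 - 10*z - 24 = (z + 4)*(z^2 - z - 6) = (z + 2)*(z + 4)*(z - 3)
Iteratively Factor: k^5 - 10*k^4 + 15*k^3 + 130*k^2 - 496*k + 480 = (k - 3)*(k^4 - 7*k^3 - 6*k^2 + 112*k - 160) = (k - 5)*(k - 3)*(k^3 - 2*k^2 - 16*k + 32) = (k - 5)*(k - 4)*(k - 3)*(k^2 + 2*k - 8) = (k - 5)*(k - 4)*(k - 3)*(k - 2)*(k + 4)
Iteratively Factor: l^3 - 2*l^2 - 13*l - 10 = (l + 2)*(l^2 - 4*l - 5) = (l - 5)*(l + 2)*(l + 1)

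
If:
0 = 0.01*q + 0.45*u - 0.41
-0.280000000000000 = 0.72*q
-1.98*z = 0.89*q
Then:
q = -0.39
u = 0.92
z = 0.17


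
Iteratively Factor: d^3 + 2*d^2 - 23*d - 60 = (d - 5)*(d^2 + 7*d + 12) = (d - 5)*(d + 3)*(d + 4)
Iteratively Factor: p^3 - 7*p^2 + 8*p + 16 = (p + 1)*(p^2 - 8*p + 16) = (p - 4)*(p + 1)*(p - 4)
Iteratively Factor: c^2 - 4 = (c + 2)*(c - 2)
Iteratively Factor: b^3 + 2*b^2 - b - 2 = (b - 1)*(b^2 + 3*b + 2) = (b - 1)*(b + 1)*(b + 2)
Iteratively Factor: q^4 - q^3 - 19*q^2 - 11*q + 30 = (q + 2)*(q^3 - 3*q^2 - 13*q + 15) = (q - 1)*(q + 2)*(q^2 - 2*q - 15) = (q - 1)*(q + 2)*(q + 3)*(q - 5)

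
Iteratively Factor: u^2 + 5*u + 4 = (u + 1)*(u + 4)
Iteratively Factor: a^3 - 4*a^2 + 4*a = (a - 2)*(a^2 - 2*a) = (a - 2)^2*(a)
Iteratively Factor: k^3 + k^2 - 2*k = (k - 1)*(k^2 + 2*k) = k*(k - 1)*(k + 2)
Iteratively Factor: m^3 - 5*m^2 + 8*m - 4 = (m - 2)*(m^2 - 3*m + 2) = (m - 2)*(m - 1)*(m - 2)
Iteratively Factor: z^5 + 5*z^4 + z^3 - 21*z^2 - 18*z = (z + 3)*(z^4 + 2*z^3 - 5*z^2 - 6*z) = (z + 3)^2*(z^3 - z^2 - 2*z) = (z + 1)*(z + 3)^2*(z^2 - 2*z) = (z - 2)*(z + 1)*(z + 3)^2*(z)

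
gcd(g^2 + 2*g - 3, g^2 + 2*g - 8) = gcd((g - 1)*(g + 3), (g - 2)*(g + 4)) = 1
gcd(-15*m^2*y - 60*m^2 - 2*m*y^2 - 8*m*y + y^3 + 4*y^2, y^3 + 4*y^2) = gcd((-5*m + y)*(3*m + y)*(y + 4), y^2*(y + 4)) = y + 4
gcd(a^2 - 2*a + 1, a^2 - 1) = a - 1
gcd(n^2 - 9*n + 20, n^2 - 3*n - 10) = n - 5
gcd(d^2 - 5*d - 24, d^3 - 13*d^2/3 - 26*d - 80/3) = d - 8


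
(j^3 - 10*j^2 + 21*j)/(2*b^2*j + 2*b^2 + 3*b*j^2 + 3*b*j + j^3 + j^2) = j*(j^2 - 10*j + 21)/(2*b^2*j + 2*b^2 + 3*b*j^2 + 3*b*j + j^3 + j^2)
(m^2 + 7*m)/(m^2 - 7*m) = (m + 7)/(m - 7)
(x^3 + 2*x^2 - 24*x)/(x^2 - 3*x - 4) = x*(x + 6)/(x + 1)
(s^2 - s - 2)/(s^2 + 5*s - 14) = (s + 1)/(s + 7)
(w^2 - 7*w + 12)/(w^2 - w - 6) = (w - 4)/(w + 2)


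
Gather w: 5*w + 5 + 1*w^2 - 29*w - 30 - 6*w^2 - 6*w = -5*w^2 - 30*w - 25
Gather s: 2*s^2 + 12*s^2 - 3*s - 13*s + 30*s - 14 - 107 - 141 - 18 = 14*s^2 + 14*s - 280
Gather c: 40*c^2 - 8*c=40*c^2 - 8*c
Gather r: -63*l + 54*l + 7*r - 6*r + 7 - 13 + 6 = -9*l + r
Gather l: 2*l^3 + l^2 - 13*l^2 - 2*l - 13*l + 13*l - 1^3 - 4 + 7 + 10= 2*l^3 - 12*l^2 - 2*l + 12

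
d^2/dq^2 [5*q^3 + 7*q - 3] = 30*q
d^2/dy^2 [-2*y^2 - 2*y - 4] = -4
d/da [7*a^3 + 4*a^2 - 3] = a*(21*a + 8)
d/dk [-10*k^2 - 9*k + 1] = -20*k - 9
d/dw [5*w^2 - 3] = 10*w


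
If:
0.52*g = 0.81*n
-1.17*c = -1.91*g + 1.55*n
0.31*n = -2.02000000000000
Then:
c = -7.94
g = -10.15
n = -6.52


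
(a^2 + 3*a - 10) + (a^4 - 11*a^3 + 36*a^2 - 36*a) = a^4 - 11*a^3 + 37*a^2 - 33*a - 10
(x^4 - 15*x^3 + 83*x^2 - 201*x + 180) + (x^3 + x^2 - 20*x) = x^4 - 14*x^3 + 84*x^2 - 221*x + 180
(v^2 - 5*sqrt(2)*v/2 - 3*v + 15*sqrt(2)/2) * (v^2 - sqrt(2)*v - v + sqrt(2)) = v^4 - 7*sqrt(2)*v^3/2 - 4*v^3 + 8*v^2 + 14*sqrt(2)*v^2 - 20*v - 21*sqrt(2)*v/2 + 15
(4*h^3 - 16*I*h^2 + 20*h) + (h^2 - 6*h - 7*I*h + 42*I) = 4*h^3 + h^2 - 16*I*h^2 + 14*h - 7*I*h + 42*I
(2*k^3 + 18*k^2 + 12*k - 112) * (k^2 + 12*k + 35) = 2*k^5 + 42*k^4 + 298*k^3 + 662*k^2 - 924*k - 3920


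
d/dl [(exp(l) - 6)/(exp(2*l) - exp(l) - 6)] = (-(exp(l) - 6)*(2*exp(l) - 1) + exp(2*l) - exp(l) - 6)*exp(l)/(-exp(2*l) + exp(l) + 6)^2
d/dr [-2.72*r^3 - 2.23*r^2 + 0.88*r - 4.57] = -8.16*r^2 - 4.46*r + 0.88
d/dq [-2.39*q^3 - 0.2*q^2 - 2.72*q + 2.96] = -7.17*q^2 - 0.4*q - 2.72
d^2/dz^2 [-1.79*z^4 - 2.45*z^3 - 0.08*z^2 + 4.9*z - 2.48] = -21.48*z^2 - 14.7*z - 0.16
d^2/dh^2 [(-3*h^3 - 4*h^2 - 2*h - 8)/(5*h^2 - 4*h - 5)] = 2*(-253*h^3 - 1080*h^2 + 105*h - 388)/(125*h^6 - 300*h^5 - 135*h^4 + 536*h^3 + 135*h^2 - 300*h - 125)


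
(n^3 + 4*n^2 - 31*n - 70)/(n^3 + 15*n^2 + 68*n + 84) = (n - 5)/(n + 6)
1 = 1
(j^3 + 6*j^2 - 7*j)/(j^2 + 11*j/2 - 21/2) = 2*j*(j - 1)/(2*j - 3)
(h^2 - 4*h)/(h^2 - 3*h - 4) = h/(h + 1)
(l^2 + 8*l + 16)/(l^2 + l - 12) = (l + 4)/(l - 3)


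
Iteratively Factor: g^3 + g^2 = (g + 1)*(g^2) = g*(g + 1)*(g)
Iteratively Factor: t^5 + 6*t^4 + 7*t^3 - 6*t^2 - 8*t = (t + 1)*(t^4 + 5*t^3 + 2*t^2 - 8*t) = (t + 1)*(t + 4)*(t^3 + t^2 - 2*t) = (t + 1)*(t + 2)*(t + 4)*(t^2 - t) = (t - 1)*(t + 1)*(t + 2)*(t + 4)*(t)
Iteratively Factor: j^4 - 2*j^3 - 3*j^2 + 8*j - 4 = (j + 2)*(j^3 - 4*j^2 + 5*j - 2) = (j - 1)*(j + 2)*(j^2 - 3*j + 2) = (j - 2)*(j - 1)*(j + 2)*(j - 1)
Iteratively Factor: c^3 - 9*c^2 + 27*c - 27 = (c - 3)*(c^2 - 6*c + 9) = (c - 3)^2*(c - 3)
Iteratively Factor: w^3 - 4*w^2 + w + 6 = (w + 1)*(w^2 - 5*w + 6) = (w - 2)*(w + 1)*(w - 3)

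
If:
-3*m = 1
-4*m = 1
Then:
No Solution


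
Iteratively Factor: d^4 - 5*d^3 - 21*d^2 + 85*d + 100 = (d - 5)*(d^3 - 21*d - 20) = (d - 5)^2*(d^2 + 5*d + 4) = (d - 5)^2*(d + 4)*(d + 1)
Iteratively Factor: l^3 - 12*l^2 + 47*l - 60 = (l - 4)*(l^2 - 8*l + 15) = (l - 5)*(l - 4)*(l - 3)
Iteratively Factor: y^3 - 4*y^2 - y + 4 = (y - 4)*(y^2 - 1) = (y - 4)*(y - 1)*(y + 1)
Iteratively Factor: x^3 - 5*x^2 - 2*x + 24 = (x - 4)*(x^2 - x - 6) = (x - 4)*(x - 3)*(x + 2)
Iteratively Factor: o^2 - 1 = (o + 1)*(o - 1)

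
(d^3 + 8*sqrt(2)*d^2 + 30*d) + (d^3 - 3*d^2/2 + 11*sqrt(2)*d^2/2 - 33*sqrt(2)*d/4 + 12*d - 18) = 2*d^3 - 3*d^2/2 + 27*sqrt(2)*d^2/2 - 33*sqrt(2)*d/4 + 42*d - 18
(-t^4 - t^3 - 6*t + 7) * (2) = -2*t^4 - 2*t^3 - 12*t + 14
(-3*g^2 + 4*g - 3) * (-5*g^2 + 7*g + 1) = 15*g^4 - 41*g^3 + 40*g^2 - 17*g - 3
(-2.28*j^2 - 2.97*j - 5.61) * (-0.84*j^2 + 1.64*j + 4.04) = 1.9152*j^4 - 1.2444*j^3 - 9.3696*j^2 - 21.1992*j - 22.6644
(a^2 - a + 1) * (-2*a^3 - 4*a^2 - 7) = -2*a^5 - 2*a^4 + 2*a^3 - 11*a^2 + 7*a - 7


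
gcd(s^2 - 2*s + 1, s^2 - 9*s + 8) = s - 1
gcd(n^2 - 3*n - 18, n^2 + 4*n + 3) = n + 3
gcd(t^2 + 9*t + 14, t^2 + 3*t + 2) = t + 2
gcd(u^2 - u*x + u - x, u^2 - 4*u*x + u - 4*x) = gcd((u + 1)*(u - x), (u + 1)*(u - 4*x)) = u + 1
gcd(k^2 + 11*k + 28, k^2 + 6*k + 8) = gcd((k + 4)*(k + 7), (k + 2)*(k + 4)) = k + 4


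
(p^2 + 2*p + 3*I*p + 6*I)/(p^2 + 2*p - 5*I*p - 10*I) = (p + 3*I)/(p - 5*I)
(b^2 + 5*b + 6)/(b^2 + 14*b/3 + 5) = 3*(b + 2)/(3*b + 5)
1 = 1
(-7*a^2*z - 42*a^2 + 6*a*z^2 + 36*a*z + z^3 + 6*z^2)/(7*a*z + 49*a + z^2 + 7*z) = (-a*z - 6*a + z^2 + 6*z)/(z + 7)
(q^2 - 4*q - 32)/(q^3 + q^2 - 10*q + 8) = (q - 8)/(q^2 - 3*q + 2)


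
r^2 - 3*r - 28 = (r - 7)*(r + 4)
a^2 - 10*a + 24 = (a - 6)*(a - 4)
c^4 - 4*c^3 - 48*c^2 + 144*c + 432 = (c - 6)^2*(c + 2)*(c + 6)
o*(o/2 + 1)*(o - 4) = o^3/2 - o^2 - 4*o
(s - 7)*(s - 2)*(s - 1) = s^3 - 10*s^2 + 23*s - 14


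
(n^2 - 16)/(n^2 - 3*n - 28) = (n - 4)/(n - 7)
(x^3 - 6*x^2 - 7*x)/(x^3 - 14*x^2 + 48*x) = (x^2 - 6*x - 7)/(x^2 - 14*x + 48)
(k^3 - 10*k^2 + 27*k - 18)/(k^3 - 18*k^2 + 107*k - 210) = (k^2 - 4*k + 3)/(k^2 - 12*k + 35)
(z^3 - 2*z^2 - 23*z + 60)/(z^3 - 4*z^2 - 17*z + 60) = (z^2 + z - 20)/(z^2 - z - 20)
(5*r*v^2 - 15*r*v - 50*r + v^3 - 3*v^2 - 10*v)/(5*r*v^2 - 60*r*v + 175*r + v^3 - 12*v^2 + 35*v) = (v + 2)/(v - 7)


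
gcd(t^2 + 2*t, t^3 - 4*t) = t^2 + 2*t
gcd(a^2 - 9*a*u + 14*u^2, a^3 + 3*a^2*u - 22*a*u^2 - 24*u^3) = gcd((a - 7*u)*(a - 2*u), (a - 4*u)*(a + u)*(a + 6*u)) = 1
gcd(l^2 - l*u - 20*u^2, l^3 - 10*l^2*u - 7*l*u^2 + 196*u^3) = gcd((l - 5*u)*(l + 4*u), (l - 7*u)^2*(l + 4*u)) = l + 4*u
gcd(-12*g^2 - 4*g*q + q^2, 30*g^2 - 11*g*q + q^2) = -6*g + q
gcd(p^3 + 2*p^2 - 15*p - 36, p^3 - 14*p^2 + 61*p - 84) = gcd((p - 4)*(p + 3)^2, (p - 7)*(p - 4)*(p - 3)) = p - 4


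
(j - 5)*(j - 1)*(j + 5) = j^3 - j^2 - 25*j + 25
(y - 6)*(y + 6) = y^2 - 36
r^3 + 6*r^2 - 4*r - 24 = (r - 2)*(r + 2)*(r + 6)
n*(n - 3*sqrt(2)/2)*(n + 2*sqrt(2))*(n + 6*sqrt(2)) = n^4 + 13*sqrt(2)*n^3/2 - 36*sqrt(2)*n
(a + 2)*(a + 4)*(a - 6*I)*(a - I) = a^4 + 6*a^3 - 7*I*a^3 + 2*a^2 - 42*I*a^2 - 36*a - 56*I*a - 48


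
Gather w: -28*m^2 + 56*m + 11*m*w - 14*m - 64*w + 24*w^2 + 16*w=-28*m^2 + 42*m + 24*w^2 + w*(11*m - 48)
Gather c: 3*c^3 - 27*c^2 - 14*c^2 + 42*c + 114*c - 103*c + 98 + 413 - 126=3*c^3 - 41*c^2 + 53*c + 385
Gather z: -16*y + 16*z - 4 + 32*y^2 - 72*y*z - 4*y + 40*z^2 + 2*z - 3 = 32*y^2 - 20*y + 40*z^2 + z*(18 - 72*y) - 7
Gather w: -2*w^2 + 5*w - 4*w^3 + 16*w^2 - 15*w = -4*w^3 + 14*w^2 - 10*w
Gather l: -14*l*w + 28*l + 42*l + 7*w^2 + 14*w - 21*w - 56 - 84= l*(70 - 14*w) + 7*w^2 - 7*w - 140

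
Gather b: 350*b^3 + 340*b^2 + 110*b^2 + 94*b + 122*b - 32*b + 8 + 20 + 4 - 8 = 350*b^3 + 450*b^2 + 184*b + 24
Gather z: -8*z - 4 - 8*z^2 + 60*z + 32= -8*z^2 + 52*z + 28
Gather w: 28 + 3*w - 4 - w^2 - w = -w^2 + 2*w + 24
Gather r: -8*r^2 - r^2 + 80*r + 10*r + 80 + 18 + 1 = -9*r^2 + 90*r + 99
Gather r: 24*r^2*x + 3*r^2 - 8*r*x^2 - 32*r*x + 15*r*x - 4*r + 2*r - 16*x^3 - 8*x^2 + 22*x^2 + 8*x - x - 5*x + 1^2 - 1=r^2*(24*x + 3) + r*(-8*x^2 - 17*x - 2) - 16*x^3 + 14*x^2 + 2*x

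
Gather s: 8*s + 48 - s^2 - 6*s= -s^2 + 2*s + 48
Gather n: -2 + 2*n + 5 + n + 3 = 3*n + 6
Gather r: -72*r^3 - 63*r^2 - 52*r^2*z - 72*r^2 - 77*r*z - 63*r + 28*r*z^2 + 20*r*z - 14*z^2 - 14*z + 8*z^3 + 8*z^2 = -72*r^3 + r^2*(-52*z - 135) + r*(28*z^2 - 57*z - 63) + 8*z^3 - 6*z^2 - 14*z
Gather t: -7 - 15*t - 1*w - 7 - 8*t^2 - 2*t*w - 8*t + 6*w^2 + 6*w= -8*t^2 + t*(-2*w - 23) + 6*w^2 + 5*w - 14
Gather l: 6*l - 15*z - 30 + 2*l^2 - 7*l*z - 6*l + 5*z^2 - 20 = 2*l^2 - 7*l*z + 5*z^2 - 15*z - 50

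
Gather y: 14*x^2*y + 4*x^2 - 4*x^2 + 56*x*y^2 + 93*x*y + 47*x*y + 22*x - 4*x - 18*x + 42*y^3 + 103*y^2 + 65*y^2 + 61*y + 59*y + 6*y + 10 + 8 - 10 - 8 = 42*y^3 + y^2*(56*x + 168) + y*(14*x^2 + 140*x + 126)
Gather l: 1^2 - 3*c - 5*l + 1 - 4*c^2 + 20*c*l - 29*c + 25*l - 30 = -4*c^2 - 32*c + l*(20*c + 20) - 28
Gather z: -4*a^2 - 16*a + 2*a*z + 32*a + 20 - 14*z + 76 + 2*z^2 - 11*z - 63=-4*a^2 + 16*a + 2*z^2 + z*(2*a - 25) + 33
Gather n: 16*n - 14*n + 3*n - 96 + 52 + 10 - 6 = 5*n - 40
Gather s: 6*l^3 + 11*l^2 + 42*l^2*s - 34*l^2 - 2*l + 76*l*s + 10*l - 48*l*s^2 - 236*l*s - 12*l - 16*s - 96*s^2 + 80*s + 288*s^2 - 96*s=6*l^3 - 23*l^2 - 4*l + s^2*(192 - 48*l) + s*(42*l^2 - 160*l - 32)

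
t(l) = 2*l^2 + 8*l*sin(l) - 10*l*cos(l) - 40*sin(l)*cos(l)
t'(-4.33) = -4.55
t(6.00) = 11.71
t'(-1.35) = 31.57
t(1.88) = 38.71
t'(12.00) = 34.92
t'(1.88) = 64.11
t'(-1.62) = 42.65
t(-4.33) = 3.05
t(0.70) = -20.48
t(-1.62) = 15.43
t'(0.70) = 2.30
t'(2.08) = 51.22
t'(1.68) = 70.05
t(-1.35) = 25.69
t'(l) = 10*l*sin(l) + 8*l*cos(l) + 4*l + 40*sin(l)^2 + 8*sin(l) - 40*cos(l)^2 - 10*cos(l)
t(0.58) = -19.97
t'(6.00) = 7.73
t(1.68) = 25.17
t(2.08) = 50.35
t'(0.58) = -10.57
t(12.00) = 153.34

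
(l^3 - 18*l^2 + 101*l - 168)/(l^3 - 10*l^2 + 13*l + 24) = (l - 7)/(l + 1)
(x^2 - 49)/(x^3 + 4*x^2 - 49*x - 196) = 1/(x + 4)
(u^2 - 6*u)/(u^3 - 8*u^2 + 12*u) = 1/(u - 2)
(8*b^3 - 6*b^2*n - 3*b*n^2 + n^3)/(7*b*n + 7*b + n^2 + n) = (8*b^3 - 6*b^2*n - 3*b*n^2 + n^3)/(7*b*n + 7*b + n^2 + n)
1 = 1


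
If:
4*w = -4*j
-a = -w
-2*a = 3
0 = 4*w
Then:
No Solution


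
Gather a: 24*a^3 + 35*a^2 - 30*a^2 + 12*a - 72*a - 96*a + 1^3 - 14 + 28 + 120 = 24*a^3 + 5*a^2 - 156*a + 135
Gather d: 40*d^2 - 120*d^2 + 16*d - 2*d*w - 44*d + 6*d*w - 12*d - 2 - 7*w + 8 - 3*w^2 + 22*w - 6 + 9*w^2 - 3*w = -80*d^2 + d*(4*w - 40) + 6*w^2 + 12*w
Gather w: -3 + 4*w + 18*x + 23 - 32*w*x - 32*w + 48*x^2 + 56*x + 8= w*(-32*x - 28) + 48*x^2 + 74*x + 28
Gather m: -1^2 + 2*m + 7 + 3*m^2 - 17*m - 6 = 3*m^2 - 15*m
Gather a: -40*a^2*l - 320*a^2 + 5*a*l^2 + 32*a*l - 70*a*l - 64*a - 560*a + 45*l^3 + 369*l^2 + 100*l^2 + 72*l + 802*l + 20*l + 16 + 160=a^2*(-40*l - 320) + a*(5*l^2 - 38*l - 624) + 45*l^3 + 469*l^2 + 894*l + 176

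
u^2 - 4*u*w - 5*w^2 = (u - 5*w)*(u + w)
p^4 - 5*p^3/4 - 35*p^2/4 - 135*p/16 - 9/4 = (p - 4)*(p + 1/2)*(p + 3/4)*(p + 3/2)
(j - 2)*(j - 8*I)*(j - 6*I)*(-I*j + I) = -I*j^4 - 14*j^3 + 3*I*j^3 + 42*j^2 + 46*I*j^2 - 28*j - 144*I*j + 96*I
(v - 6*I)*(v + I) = v^2 - 5*I*v + 6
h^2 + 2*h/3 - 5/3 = (h - 1)*(h + 5/3)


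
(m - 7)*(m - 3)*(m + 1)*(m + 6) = m^4 - 3*m^3 - 43*m^2 + 87*m + 126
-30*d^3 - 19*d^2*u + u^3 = (-5*d + u)*(2*d + u)*(3*d + u)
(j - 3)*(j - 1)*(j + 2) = j^3 - 2*j^2 - 5*j + 6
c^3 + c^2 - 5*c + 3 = (c - 1)^2*(c + 3)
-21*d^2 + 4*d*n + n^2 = (-3*d + n)*(7*d + n)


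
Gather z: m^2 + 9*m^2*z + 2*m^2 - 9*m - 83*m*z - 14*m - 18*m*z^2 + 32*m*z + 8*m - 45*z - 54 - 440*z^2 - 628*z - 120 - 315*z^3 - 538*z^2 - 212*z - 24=3*m^2 - 15*m - 315*z^3 + z^2*(-18*m - 978) + z*(9*m^2 - 51*m - 885) - 198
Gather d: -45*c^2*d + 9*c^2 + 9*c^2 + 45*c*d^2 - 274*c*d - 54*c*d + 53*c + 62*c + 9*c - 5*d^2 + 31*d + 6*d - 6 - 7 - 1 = 18*c^2 + 124*c + d^2*(45*c - 5) + d*(-45*c^2 - 328*c + 37) - 14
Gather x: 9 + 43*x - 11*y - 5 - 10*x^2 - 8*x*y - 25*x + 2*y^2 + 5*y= -10*x^2 + x*(18 - 8*y) + 2*y^2 - 6*y + 4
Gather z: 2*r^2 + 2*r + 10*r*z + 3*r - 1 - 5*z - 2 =2*r^2 + 5*r + z*(10*r - 5) - 3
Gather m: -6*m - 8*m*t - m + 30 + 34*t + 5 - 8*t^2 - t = m*(-8*t - 7) - 8*t^2 + 33*t + 35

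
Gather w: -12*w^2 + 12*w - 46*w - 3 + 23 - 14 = -12*w^2 - 34*w + 6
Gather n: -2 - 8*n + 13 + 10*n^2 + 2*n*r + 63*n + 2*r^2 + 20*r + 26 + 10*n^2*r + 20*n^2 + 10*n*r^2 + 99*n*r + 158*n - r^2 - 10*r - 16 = n^2*(10*r + 30) + n*(10*r^2 + 101*r + 213) + r^2 + 10*r + 21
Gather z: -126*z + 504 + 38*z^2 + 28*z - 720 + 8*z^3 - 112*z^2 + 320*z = 8*z^3 - 74*z^2 + 222*z - 216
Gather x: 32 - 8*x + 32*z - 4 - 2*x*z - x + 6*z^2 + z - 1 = x*(-2*z - 9) + 6*z^2 + 33*z + 27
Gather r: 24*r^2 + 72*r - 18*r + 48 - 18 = 24*r^2 + 54*r + 30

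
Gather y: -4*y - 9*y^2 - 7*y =-9*y^2 - 11*y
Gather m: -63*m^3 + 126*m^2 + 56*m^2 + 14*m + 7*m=-63*m^3 + 182*m^2 + 21*m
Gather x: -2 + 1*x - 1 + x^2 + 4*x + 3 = x^2 + 5*x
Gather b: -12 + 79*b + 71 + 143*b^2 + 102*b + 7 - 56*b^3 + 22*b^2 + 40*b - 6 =-56*b^3 + 165*b^2 + 221*b + 60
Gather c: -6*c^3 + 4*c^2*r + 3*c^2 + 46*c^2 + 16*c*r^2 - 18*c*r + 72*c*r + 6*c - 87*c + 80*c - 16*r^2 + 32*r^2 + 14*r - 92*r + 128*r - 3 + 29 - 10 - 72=-6*c^3 + c^2*(4*r + 49) + c*(16*r^2 + 54*r - 1) + 16*r^2 + 50*r - 56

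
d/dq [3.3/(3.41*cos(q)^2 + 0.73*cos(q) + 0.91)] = (22.506*cos(q) + 2.409)*sin(q)/(3.41*cos(q)^2 + 0.73*cos(q) + 0.91)^2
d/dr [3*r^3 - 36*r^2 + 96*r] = 9*r^2 - 72*r + 96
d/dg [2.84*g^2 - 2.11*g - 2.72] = 5.68*g - 2.11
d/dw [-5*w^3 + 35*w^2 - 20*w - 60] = -15*w^2 + 70*w - 20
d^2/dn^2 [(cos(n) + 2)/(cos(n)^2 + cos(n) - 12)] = (-9*(1 - cos(2*n))^2*cos(n)/4 - 7*(1 - cos(2*n))^2/4 - 281*cos(n)/2 - 56*cos(2*n) - 21*cos(3*n) + cos(5*n)/2 + 27)/((cos(n) - 3)^3*(cos(n) + 4)^3)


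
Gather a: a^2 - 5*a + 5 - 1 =a^2 - 5*a + 4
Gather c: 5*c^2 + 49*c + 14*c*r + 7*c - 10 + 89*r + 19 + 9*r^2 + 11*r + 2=5*c^2 + c*(14*r + 56) + 9*r^2 + 100*r + 11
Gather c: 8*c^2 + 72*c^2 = 80*c^2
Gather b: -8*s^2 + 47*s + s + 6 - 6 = -8*s^2 + 48*s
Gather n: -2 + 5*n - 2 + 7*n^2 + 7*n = 7*n^2 + 12*n - 4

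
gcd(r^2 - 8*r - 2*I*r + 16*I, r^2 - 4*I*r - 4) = r - 2*I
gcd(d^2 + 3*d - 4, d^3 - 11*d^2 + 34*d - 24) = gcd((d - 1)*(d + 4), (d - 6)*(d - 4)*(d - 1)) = d - 1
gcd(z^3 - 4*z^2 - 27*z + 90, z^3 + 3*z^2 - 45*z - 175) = z + 5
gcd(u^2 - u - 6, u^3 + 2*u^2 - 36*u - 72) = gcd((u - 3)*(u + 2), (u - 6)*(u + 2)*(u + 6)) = u + 2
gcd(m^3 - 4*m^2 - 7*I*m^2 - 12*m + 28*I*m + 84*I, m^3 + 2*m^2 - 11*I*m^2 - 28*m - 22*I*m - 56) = m^2 + m*(2 - 7*I) - 14*I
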